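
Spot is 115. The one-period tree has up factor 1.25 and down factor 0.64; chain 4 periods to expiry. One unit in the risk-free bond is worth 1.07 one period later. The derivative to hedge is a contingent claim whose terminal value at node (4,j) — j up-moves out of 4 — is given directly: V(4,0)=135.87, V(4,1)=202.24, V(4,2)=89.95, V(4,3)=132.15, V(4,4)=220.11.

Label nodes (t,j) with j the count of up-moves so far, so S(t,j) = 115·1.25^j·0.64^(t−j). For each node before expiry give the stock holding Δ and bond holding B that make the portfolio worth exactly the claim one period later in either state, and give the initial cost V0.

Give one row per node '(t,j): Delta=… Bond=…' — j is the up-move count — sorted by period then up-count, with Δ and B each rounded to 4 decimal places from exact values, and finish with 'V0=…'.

Under the risk-neutral measure, an up-move has probability p* = (R−d)/(u−d) = 0.7049 and values discount at R = 1.07.
Payoff layer (t=4): V(4,0)=135.8700, V(4,1)=202.2400, V(4,2)=89.9500, V(4,3)=132.1500, V(4,4)=220.1100
Node (3,0) S=30.1466: V=(p*·202.2400+(1−p*)·135.8700)/1.07=170.7060; Δ=(202.2400−135.8700)/(37.6832−19.2938)=3.6091; B=V−Δ·S=61.9027
Node (3,1) S=58.8800: V=(p*·89.9500+(1−p*)·202.2400)/1.07=115.0325; Δ=(89.9500−202.2400)/(73.6000−37.6832)=-3.1264; B=V−Δ·S=299.1144
Node (3,2) S=115.0000: V=(p*·132.1500+(1−p*)·89.9500)/1.07=111.8669; Δ=(132.1500−89.9500)/(143.7500−73.6000)=0.6016; B=V−Δ·S=42.6865
Node (3,3) S=224.6094: V=(p*·220.1100+(1−p*)·132.1500)/1.07=181.4529; Δ=(220.1100−132.1500)/(280.7617−143.7500)=0.6420; B=V−Δ·S=37.2562
Node (2,0) S=47.1040: V=(p*·115.0325+(1−p*)·170.7060)/1.07=122.8605; Δ=(115.0325−170.7060)/(58.8800−30.1466)=-1.9376; B=V−Δ·S=214.1285
Node (2,1) S=92.0000: V=(p*·111.8669+(1−p*)·115.0325)/1.07=105.4215; Δ=(111.8669−115.0325)/(115.0000−58.8800)=-0.0564; B=V−Δ·S=110.6110
Node (2,2) S=179.6875: V=(p*·181.4529+(1−p*)·111.8669)/1.07=150.3919; Δ=(181.4529−111.8669)/(224.6094−115.0000)=0.6349; B=V−Δ·S=36.3164
Node (1,0) S=73.6000: V=(p*·105.4215+(1−p*)·122.8605)/1.07=103.3340; Δ=(105.4215−122.8605)/(92.0000−47.1040)=-0.3884; B=V−Δ·S=131.9226
Node (1,1) S=143.7500: V=(p*·150.3919+(1−p*)·105.4215)/1.07=128.1513; Δ=(150.3919−105.4215)/(179.6875−92.0000)=0.5128; B=V−Δ·S=54.4294
Node (0,0) S=115.0000: V=(p*·128.1513+(1−p*)·103.3340)/1.07=112.9235; Δ=(128.1513−103.3340)/(143.7500−73.6000)=0.3538; B=V−Δ·S=72.2395
Root portfolio cost Δ·115+B reproduces V0=112.9235.

(0,0): Delta=0.3538 Bond=72.2395
(1,0): Delta=-0.3884 Bond=131.9226
(1,1): Delta=0.5128 Bond=54.4294
(2,0): Delta=-1.9376 Bond=214.1285
(2,1): Delta=-0.0564 Bond=110.6110
(2,2): Delta=0.6349 Bond=36.3164
(3,0): Delta=3.6091 Bond=61.9027
(3,1): Delta=-3.1264 Bond=299.1144
(3,2): Delta=0.6016 Bond=42.6865
(3,3): Delta=0.6420 Bond=37.2562
V0=112.9235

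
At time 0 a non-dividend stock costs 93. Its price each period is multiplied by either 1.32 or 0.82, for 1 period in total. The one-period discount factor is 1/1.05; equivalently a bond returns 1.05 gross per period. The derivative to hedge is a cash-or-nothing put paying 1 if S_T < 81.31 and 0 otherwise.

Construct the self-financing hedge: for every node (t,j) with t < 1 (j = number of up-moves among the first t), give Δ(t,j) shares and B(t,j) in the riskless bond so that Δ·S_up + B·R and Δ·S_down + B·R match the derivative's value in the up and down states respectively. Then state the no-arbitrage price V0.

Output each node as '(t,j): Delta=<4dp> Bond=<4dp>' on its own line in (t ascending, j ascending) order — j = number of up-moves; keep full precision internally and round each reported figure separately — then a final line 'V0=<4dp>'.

Under the risk-neutral measure, an up-move has probability p* = (R−d)/(u−d) = 0.4600 and values discount at R = 1.05.
Payoff layer (t=1): V(1,0)=1.0000, V(1,1)=0.0000
(0,0): S=93.0000. Δ = (V_up−V_dn)/(S_up−S_dn) = (0.0000−1.0000)/(122.7600−76.2600) = -0.0215. V = [p*·0.0000 + (1−p*)·1.0000]/1.05 = 0.5143. B = V − Δ·S = 2.5143.
Root portfolio cost Δ·93+B reproduces V0=0.5143.

(0,0): Delta=-0.0215 Bond=2.5143
V0=0.5143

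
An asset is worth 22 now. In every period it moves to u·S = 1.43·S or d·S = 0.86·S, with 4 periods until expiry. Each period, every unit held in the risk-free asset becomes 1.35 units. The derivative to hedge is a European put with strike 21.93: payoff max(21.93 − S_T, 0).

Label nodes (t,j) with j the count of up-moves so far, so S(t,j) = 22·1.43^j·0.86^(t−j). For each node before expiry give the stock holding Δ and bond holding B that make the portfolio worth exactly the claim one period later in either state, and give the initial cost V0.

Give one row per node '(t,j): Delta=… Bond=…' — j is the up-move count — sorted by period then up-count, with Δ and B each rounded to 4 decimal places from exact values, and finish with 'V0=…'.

The replicating-portfolio and risk-neutral prices coincide; use p* = (1.35−0.86)/(1.43−0.86) = 0.8596 for the latter.
Terminal payoffs: V(4,0)=9.8958, V(4,1)=1.9197, V(4,2)=0.0000, V(4,3)=0.0000, V(4,4)=0.0000
  t=3,j=0: stock 13.9932 → up 20.0103 (V=1.9197), down 12.0342 (V=9.8958). Price 2.2512; hedge Δ=-1.0000, bond B=16.2444.
  t=3,j=1: stock 23.2678 → up 33.2730 (V=0.0000), down 20.0103 (V=1.9197). Price 0.1996; hedge Δ=-0.1447, bond B=3.5674.
  t=3,j=2: stock 38.6895 → up 55.3260 (V=0.0000), down 33.2730 (V=0.0000). Price 0.0000; hedge Δ=0.0000, bond B=0.0000.
  t=3,j=3: stock 64.3326 → up 91.9956 (V=0.0000), down 55.3260 (V=0.0000). Price 0.0000; hedge Δ=0.0000, bond B=0.0000.
  t=2,j=0: stock 16.2712 → up 23.2678 (V=0.1996), down 13.9932 (V=2.2512). Price 0.3611; hedge Δ=-0.2212, bond B=3.9605.
  t=2,j=1: stock 27.0556 → up 38.6895 (V=0.0000), down 23.2678 (V=0.1996). Price 0.0207; hedge Δ=-0.0129, bond B=0.3709.
  t=2,j=2: stock 44.9878 → up 64.3326 (V=0.0000), down 38.6895 (V=0.0000). Price 0.0000; hedge Δ=0.0000, bond B=0.0000.
  t=1,j=0: stock 18.9200 → up 27.0556 (V=0.0207), down 16.2712 (V=0.3611). Price 0.0508; hedge Δ=-0.0316, bond B=0.6479.
  t=1,j=1: stock 31.4600 → up 44.9878 (V=0.0000), down 27.0556 (V=0.0207). Price 0.0022; hedge Δ=-0.0012, bond B=0.0386.
  t=0,j=0: stock 22.0000 → up 31.4600 (V=0.0022), down 18.9200 (V=0.0508). Price 0.0067; hedge Δ=-0.0039, bond B=0.0919.
Root portfolio cost Δ·22+B reproduces V0=0.0067.

(0,0): Delta=-0.0039 Bond=0.0919
(1,0): Delta=-0.0316 Bond=0.6479
(1,1): Delta=-0.0012 Bond=0.0386
(2,0): Delta=-0.2212 Bond=3.9605
(2,1): Delta=-0.0129 Bond=0.3709
(2,2): Delta=0.0000 Bond=0.0000
(3,0): Delta=-1.0000 Bond=16.2444
(3,1): Delta=-0.1447 Bond=3.5674
(3,2): Delta=0.0000 Bond=0.0000
(3,3): Delta=0.0000 Bond=0.0000
V0=0.0067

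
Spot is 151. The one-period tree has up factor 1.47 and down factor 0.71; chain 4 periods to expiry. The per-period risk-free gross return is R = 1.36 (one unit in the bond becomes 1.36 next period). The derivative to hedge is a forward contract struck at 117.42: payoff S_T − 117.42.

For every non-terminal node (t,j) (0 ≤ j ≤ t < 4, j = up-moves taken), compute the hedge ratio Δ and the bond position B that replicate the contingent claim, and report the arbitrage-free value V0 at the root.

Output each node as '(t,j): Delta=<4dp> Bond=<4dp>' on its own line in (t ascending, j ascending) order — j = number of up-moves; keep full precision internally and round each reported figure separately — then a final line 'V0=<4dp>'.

(0,0): Delta=1.0000 Bond=-34.3231
(1,0): Delta=1.0000 Bond=-46.6794
(1,1): Delta=1.0000 Bond=-46.6794
(2,0): Delta=1.0000 Bond=-63.4840
(2,1): Delta=1.0000 Bond=-63.4840
(2,2): Delta=1.0000 Bond=-63.4840
(3,0): Delta=1.0000 Bond=-86.3382
(3,1): Delta=1.0000 Bond=-86.3382
(3,2): Delta=1.0000 Bond=-86.3382
(3,3): Delta=1.0000 Bond=-86.3382
V0=116.6769

The replicating-portfolio and risk-neutral prices coincide; use p* = (1.36−0.71)/(1.47−0.71) = 0.8553 for the latter.
Terminal values V(4,·): V(4,0)=-79.0484, V(4,1)=-37.9745, V(4,2)=47.0658, V(4,3)=223.1350, V(4,4)=587.6728
Node (3,0) S=54.0446: V=(p*·-37.9745+(1−p*)·-79.0484)/1.36=-32.2937; Δ=(-37.9745−-79.0484)/(79.4455−38.3716)=1.0000; B=V−Δ·S=-86.3382
Node (3,1) S=111.8951: V=(p*·47.0658+(1−p*)·-37.9745)/1.36=25.5568; Δ=(47.0658−-37.9745)/(164.4858−79.4455)=1.0000; B=V−Δ·S=-86.3382
Node (3,2) S=231.6701: V=(p*·223.1350+(1−p*)·47.0658)/1.36=145.3319; Δ=(223.1350−47.0658)/(340.5550−164.4858)=1.0000; B=V−Δ·S=-86.3382
Node (3,3) S=479.6550: V=(p*·587.6728+(1−p*)·223.1350)/1.36=393.3167; Δ=(587.6728−223.1350)/(705.0928−340.5550)=1.0000; B=V−Δ·S=-86.3382
Node (2,0) S=76.1191: V=(p*·25.5568+(1−p*)·-32.2937)/1.36=12.6351; Δ=(25.5568−-32.2937)/(111.8951−54.0446)=1.0000; B=V−Δ·S=-63.4840
Node (2,1) S=157.5987: V=(p*·145.3319+(1−p*)·25.5568)/1.36=94.1147; Δ=(145.3319−25.5568)/(231.6701−111.8951)=1.0000; B=V−Δ·S=-63.4840
Node (2,2) S=326.2959: V=(p*·393.3167+(1−p*)·145.3319)/1.36=262.8119; Δ=(393.3167−145.3319)/(479.6550−231.6701)=1.0000; B=V−Δ·S=-63.4840
Node (1,0) S=107.2100: V=(p*·94.1147+(1−p*)·12.6351)/1.36=60.5306; Δ=(94.1147−12.6351)/(157.5987−76.1191)=1.0000; B=V−Δ·S=-46.6794
Node (1,1) S=221.9700: V=(p*·262.8119+(1−p*)·94.1147)/1.36=175.2906; Δ=(262.8119−94.1147)/(326.2959−157.5987)=1.0000; B=V−Δ·S=-46.6794
Node (0,0) S=151.0000: V=(p*·175.2906+(1−p*)·60.5306)/1.36=116.6769; Δ=(175.2906−60.5306)/(221.9700−107.2100)=1.0000; B=V−Δ·S=-34.3231
The time-0 hedge costs 116.6769, which is the no-arbitrage price.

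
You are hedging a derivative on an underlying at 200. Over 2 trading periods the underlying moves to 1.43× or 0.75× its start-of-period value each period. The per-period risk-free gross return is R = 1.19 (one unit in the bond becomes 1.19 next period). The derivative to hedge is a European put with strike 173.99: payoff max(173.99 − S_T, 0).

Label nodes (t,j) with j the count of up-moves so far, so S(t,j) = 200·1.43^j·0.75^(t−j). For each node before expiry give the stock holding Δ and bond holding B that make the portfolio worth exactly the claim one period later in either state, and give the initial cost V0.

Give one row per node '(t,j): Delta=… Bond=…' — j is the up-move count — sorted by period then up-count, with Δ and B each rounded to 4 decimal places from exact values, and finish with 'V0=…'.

Since d<R<u, set p* = (R−d)/(u−d) = 0.6471; price each node as the discounted p*-expectation of its children.
Payoff layer (t=2): V(2,0)=61.4900, V(2,1)=0.0000, V(2,2)=0.0000
Node (1,0) S=150.0000: V=(p*·0.0000+(1−p*)·61.4900)/1.19=18.2373; Δ=(0.0000−61.4900)/(214.5000−112.5000)=-0.6028; B=V−Δ·S=108.6637
Node (1,1) S=286.0000: V=(p*·0.0000+(1−p*)·0.0000)/1.19=0.0000; Δ=(0.0000−0.0000)/(408.9800−214.5000)=0.0000; B=V−Δ·S=0.0000
Node (0,0) S=200.0000: V=(p*·0.0000+(1−p*)·18.2373)/1.19=5.4090; Δ=(0.0000−18.2373)/(286.0000−150.0000)=-0.1341; B=V−Δ·S=32.2285
Root portfolio cost Δ·200+B reproduces V0=5.4090.

(0,0): Delta=-0.1341 Bond=32.2285
(1,0): Delta=-0.6028 Bond=108.6637
(1,1): Delta=0.0000 Bond=0.0000
V0=5.4090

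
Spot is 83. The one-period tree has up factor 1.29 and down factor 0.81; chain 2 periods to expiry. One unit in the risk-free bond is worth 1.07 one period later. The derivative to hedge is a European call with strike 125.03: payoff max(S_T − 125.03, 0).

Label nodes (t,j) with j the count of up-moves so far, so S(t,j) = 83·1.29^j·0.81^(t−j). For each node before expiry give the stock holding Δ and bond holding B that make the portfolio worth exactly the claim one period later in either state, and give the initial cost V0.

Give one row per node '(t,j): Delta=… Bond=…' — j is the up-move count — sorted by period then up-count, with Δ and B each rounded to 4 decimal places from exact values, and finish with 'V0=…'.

(0,0): Delta=0.1663 Bond=-10.4510
(1,0): Delta=0.0000 Bond=0.0000
(1,1): Delta=0.2547 Bond=-20.6447
V0=3.3546

No-arbitrage ⇒ martingale measure with p* = (R−d)/(u−d) = 0.5417.
At expiry t=2: V(2,0)=0.0000, V(2,1)=0.0000, V(2,2)=13.0903
Node (1,0) S=67.2300: V=(p*·0.0000+(1−p*)·0.0000)/1.07=0.0000; Δ=(0.0000−0.0000)/(86.7267−54.4563)=0.0000; B=V−Δ·S=0.0000
Node (1,1) S=107.0700: V=(p*·13.0903+(1−p*)·0.0000)/1.07=6.6267; Δ=(13.0903−0.0000)/(138.1203−86.7267)=0.2547; B=V−Δ·S=-20.6447
Node (0,0) S=83.0000: V=(p*·6.6267+(1−p*)·0.0000)/1.07=3.3546; Δ=(6.6267−0.0000)/(107.0700−67.2300)=0.1663; B=V−Δ·S=-10.4510
Root portfolio cost Δ·83+B reproduces V0=3.3546.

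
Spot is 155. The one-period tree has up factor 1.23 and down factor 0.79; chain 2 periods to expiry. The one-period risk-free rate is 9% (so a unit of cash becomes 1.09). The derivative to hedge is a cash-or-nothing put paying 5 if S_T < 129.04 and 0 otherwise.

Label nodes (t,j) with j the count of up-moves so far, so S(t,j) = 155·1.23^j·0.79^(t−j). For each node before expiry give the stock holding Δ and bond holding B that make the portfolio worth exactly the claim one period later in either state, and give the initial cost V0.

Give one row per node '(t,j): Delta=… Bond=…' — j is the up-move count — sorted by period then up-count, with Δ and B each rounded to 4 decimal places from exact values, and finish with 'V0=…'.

Since d<R<u, set p* = (R−d)/(u−d) = 0.6818; price each node as the discounted p*-expectation of its children.
Terminal values V(2,·): V(2,0)=5.0000, V(2,1)=0.0000, V(2,2)=0.0000
  t=1,j=0: stock 122.4500 → up 150.6135 (V=0.0000), down 96.7355 (V=5.0000). Price 1.4595; hedge Δ=-0.0928, bond B=12.8232.
  t=1,j=1: stock 190.6500 → up 234.4995 (V=0.0000), down 150.6135 (V=0.0000). Price 0.0000; hedge Δ=0.0000, bond B=0.0000.
  t=0,j=0: stock 155.0000 → up 190.6500 (V=0.0000), down 122.4500 (V=1.4595). Price 0.4261; hedge Δ=-0.0214, bond B=3.7432.
Check: Δ(0,0)·S0 + B(0,0) = 0.4261 = V0.

(0,0): Delta=-0.0214 Bond=3.7432
(1,0): Delta=-0.0928 Bond=12.8232
(1,1): Delta=0.0000 Bond=0.0000
V0=0.4261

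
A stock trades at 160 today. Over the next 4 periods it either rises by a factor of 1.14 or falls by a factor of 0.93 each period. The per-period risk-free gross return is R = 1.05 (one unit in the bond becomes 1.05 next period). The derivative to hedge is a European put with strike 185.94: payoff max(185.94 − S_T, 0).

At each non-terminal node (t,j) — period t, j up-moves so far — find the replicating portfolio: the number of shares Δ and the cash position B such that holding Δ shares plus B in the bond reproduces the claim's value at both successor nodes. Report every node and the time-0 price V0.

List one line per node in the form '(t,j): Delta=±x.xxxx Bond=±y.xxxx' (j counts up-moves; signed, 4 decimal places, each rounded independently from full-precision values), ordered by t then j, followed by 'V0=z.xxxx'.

Since d<R<u, set p* = (R−d)/(u−d) = 0.5714; price each node as the discounted p*-expectation of its children.
Terminal payoffs: V(4,0)=66.2517, V(4,1)=39.2253, V(4,2)=6.0962, V(4,3)=0.0000, V(4,4)=0.0000
  t=3,j=0: stock 128.6971 → up 146.7147 (V=39.2253), down 119.6883 (V=66.2517). Price 48.3886; hedge Δ=-1.0000, bond B=177.0857.
  t=3,j=1: stock 157.7578 → up 179.8438 (V=6.0962), down 146.7147 (V=39.2253). Price 19.3280; hedge Δ=-1.0000, bond B=177.0857.
  t=3,j=2: stock 193.3805 → up 220.4537 (V=0.0000), down 179.8438 (V=6.0962). Price 2.4882; hedge Δ=-0.1501, bond B=31.5175.
  t=3,j=3: stock 237.0470 → up 270.2336 (V=0.0000), down 220.4537 (V=0.0000). Price 0.0000; hedge Δ=0.0000, bond B=0.0000.
  t=2,j=0: stock 138.3840 → up 157.7578 (V=19.3280), down 128.6971 (V=48.3886). Price 30.2691; hedge Δ=-1.0000, bond B=168.6531.
  t=2,j=1: stock 169.6320 → up 193.3805 (V=2.4882), down 157.7578 (V=19.3280). Price 9.2431; hedge Δ=-0.4727, bond B=89.4323.
  t=2,j=2: stock 207.9360 → up 237.0470 (V=0.0000), down 193.3805 (V=2.4882). Price 1.0156; hedge Δ=-0.0570, bond B=12.8643.
  t=1,j=0: stock 148.8000 → up 169.6320 (V=9.2431), down 138.3840 (V=30.2691). Price 17.3850; hedge Δ=-0.6729, bond B=117.5086.
  t=1,j=1: stock 182.4000 → up 207.9360 (V=1.0156), down 169.6320 (V=9.2431). Price 4.3254; hedge Δ=-0.2148, bond B=43.5039.
  t=0,j=0: stock 160.0000 → up 182.4000 (V=4.3254), down 148.8000 (V=17.3850). Price 9.4499; hedge Δ=-0.3887, bond B=71.6383.
The time-0 hedge costs 9.4499, which is the no-arbitrage price.

(0,0): Delta=-0.3887 Bond=71.6383
(1,0): Delta=-0.6729 Bond=117.5086
(1,1): Delta=-0.2148 Bond=43.5039
(2,0): Delta=-1.0000 Bond=168.6531
(2,1): Delta=-0.4727 Bond=89.4323
(2,2): Delta=-0.0570 Bond=12.8643
(3,0): Delta=-1.0000 Bond=177.0857
(3,1): Delta=-1.0000 Bond=177.0857
(3,2): Delta=-0.1501 Bond=31.5175
(3,3): Delta=0.0000 Bond=0.0000
V0=9.4499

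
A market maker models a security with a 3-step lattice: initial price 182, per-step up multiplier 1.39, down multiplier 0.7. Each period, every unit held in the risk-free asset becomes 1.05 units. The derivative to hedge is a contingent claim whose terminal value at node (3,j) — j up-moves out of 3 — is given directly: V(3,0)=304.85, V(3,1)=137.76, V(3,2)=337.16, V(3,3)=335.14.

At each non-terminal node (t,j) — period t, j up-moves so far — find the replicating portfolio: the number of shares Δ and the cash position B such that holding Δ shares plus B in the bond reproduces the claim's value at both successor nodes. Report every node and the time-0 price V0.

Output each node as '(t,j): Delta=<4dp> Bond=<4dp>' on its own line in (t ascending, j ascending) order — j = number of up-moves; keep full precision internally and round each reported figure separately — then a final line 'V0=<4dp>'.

(0,0): Delta=0.4232 Bond=147.0234
(1,0): Delta=0.2038 Bond=182.3228
(1,1): Delta=0.5305 Bond=127.2248
(2,0): Delta=-2.7154 Bond=451.7729
(2,1): Delta=1.6319 Bond=-61.4570
(2,2): Delta=-0.0083 Bond=323.0565
V0=224.0405

Since d<R<u, set p* = (R−d)/(u−d) = 0.5072; price each node as the discounted p*-expectation of its children.
Payoff layer (t=3): V(3,0)=304.8500, V(3,1)=137.7600, V(3,2)=337.1600, V(3,3)=335.1400
Node (2,0) S=89.1800: V=(p*·137.7600+(1−p*)·304.8500)/1.05=209.6135; Δ=(137.7600−304.8500)/(123.9602−62.4260)=-2.7154; B=V−Δ·S=451.7729
Node (2,1) S=177.0860: V=(p*·337.1600+(1−p*)·137.7600)/1.05=227.5285; Δ=(337.1600−137.7600)/(246.1495−123.9602)=1.6319; B=V−Δ·S=-61.4570
Node (2,2) S=351.6422: V=(p*·335.1400+(1−p*)·337.1600)/1.05=320.1289; Δ=(335.1400−337.1600)/(488.7827−246.1495)=-0.0083; B=V−Δ·S=323.0565
Node (1,0) S=127.4000: V=(p*·227.5285+(1−p*)·209.6135)/1.05=208.2865; Δ=(227.5285−209.6135)/(177.0860−89.1800)=0.2038; B=V−Δ·S=182.3228
Node (1,1) S=252.9800: V=(p*·320.1289+(1−p*)·227.5285)/1.05=261.4283; Δ=(320.1289−227.5285)/(351.6422−177.0860)=0.5305; B=V−Δ·S=127.2248
Node (0,0) S=182.0000: V=(p*·261.4283+(1−p*)·208.2865)/1.05=224.0405; Δ=(261.4283−208.2865)/(252.9800−127.4000)=0.4232; B=V−Δ·S=147.0234
Root portfolio cost Δ·182+B reproduces V0=224.0405.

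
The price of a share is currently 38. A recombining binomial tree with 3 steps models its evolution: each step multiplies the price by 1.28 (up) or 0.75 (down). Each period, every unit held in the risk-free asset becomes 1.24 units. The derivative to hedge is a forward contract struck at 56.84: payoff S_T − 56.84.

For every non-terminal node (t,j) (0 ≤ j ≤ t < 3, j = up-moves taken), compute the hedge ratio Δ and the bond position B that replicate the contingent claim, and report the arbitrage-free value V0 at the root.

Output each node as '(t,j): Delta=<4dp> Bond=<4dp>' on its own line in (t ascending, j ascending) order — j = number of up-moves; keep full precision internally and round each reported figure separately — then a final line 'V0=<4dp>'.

(0,0): Delta=1.0000 Bond=-29.8119
(1,0): Delta=1.0000 Bond=-36.9667
(1,1): Delta=1.0000 Bond=-36.9667
(2,0): Delta=1.0000 Bond=-45.8387
(2,1): Delta=1.0000 Bond=-45.8387
(2,2): Delta=1.0000 Bond=-45.8387
V0=8.1881

The replicating-portfolio and risk-neutral prices coincide; use p* = (1.24−0.75)/(1.28−0.75) = 0.9245 for the latter.
Terminal payoffs: V(3,0)=-40.8088, V(3,1)=-29.4800, V(3,2)=-10.1456, V(3,3)=22.8518
Node (2,0) S=21.3750: V=(p*·-29.4800+(1−p*)·-40.8088)/1.24=-24.4637; Δ=(-29.4800−-40.8088)/(27.3600−16.0312)=1.0000; B=V−Δ·S=-45.8387
Node (2,1) S=36.4800: V=(p*·-10.1456+(1−p*)·-29.4800)/1.24=-9.3587; Δ=(-10.1456−-29.4800)/(46.6944−27.3600)=1.0000; B=V−Δ·S=-45.8387
Node (2,2) S=62.2592: V=(p*·22.8518+(1−p*)·-10.1456)/1.24=16.4205; Δ=(22.8518−-10.1456)/(79.6918−46.6944)=1.0000; B=V−Δ·S=-45.8387
Node (1,0) S=28.5000: V=(p*·-9.3587+(1−p*)·-24.4637)/1.24=-8.4667; Δ=(-9.3587−-24.4637)/(36.4800−21.3750)=1.0000; B=V−Δ·S=-36.9667
Node (1,1) S=48.6400: V=(p*·16.4205+(1−p*)·-9.3587)/1.24=11.6733; Δ=(16.4205−-9.3587)/(62.2592−36.4800)=1.0000; B=V−Δ·S=-36.9667
Node (0,0) S=38.0000: V=(p*·11.6733+(1−p*)·-8.4667)/1.24=8.1881; Δ=(11.6733−-8.4667)/(48.6400−28.5000)=1.0000; B=V−Δ·S=-29.8119
Check: Δ(0,0)·S0 + B(0,0) = 8.1881 = V0.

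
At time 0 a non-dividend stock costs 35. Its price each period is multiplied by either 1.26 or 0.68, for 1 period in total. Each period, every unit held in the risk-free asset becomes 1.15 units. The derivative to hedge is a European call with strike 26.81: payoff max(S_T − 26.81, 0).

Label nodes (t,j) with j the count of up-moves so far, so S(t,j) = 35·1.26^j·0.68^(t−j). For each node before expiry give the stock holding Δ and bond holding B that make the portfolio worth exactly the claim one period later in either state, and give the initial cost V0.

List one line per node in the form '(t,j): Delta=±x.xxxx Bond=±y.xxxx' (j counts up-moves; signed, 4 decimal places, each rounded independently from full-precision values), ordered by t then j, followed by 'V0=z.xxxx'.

The replicating-portfolio and risk-neutral prices coincide; use p* = (1.15−0.68)/(1.26−0.68) = 0.8103 for the latter.
Terminal values V(1,·): V(1,0)=0.0000, V(1,1)=17.2900
Node (0,0) S=35.0000: V=(p*·17.2900+(1−p*)·0.0000)/1.15=12.1834; Δ=(17.2900−0.0000)/(44.1000−23.8000)=0.8517; B=V−Δ·S=-17.6270
Self-financing check: at every node Δ·S+B equals the discounted successor values.

(0,0): Delta=0.8517 Bond=-17.6270
V0=12.1834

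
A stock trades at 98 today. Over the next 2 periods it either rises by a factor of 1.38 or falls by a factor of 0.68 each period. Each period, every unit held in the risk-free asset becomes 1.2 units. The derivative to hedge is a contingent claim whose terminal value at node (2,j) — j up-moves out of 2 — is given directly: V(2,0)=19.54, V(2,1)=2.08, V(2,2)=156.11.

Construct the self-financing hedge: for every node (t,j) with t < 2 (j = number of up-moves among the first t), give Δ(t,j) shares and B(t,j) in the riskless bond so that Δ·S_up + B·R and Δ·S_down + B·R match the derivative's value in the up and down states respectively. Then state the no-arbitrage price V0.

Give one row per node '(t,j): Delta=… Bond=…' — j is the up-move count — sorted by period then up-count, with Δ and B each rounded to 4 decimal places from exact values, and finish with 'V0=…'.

(0,0): Delta=1.3354 Bond=-69.5986
(1,0): Delta=-0.3743 Bond=30.4176
(1,1): Delta=1.6271 Bond=-122.9576
V0=61.2735

The replicating-portfolio and risk-neutral prices coincide; use p* = (1.2−0.68)/(1.38−0.68) = 0.7429 for the latter.
Terminal values V(2,·): V(2,0)=19.5400, V(2,1)=2.0800, V(2,2)=156.1100
Node (1,0) S=66.6400: V=(p*·2.0800+(1−p*)·19.5400)/1.2=5.4748; Δ=(2.0800−19.5400)/(91.9632−45.3152)=-0.3743; B=V−Δ·S=30.4176
Node (1,1) S=135.2400: V=(p*·156.1100+(1−p*)·2.0800)/1.2=97.0852; Δ=(156.1100−2.0800)/(186.6312−91.9632)=1.6271; B=V−Δ·S=-122.9576
Node (0,0) S=98.0000: V=(p*·97.0852+(1−p*)·5.4748)/1.2=61.2735; Δ=(97.0852−5.4748)/(135.2400−66.6400)=1.3354; B=V−Δ·S=-69.5986
Root portfolio cost Δ·98+B reproduces V0=61.2735.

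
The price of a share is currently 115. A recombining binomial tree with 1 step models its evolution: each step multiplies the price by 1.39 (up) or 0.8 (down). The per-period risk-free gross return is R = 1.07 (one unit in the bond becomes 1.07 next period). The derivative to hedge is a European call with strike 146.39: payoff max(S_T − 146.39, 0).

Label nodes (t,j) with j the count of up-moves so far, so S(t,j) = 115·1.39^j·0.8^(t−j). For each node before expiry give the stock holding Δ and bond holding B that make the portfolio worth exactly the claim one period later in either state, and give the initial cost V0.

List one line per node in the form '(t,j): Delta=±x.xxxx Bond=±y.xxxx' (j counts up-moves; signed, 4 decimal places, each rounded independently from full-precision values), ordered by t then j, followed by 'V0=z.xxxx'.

(0,0): Delta=0.1984 Bond=-17.0569
V0=5.7567

No-arbitrage ⇒ martingale measure with p* = (R−d)/(u−d) = 0.4576.
Terminal payoffs: V(1,0)=0.0000, V(1,1)=13.4600
Node (0,0) S=115.0000: V=(p*·13.4600+(1−p*)·0.0000)/1.07=5.7567; Δ=(13.4600−0.0000)/(159.8500−92.0000)=0.1984; B=V−Δ·S=-17.0569
Self-financing check: at every node Δ·S+B equals the discounted successor values.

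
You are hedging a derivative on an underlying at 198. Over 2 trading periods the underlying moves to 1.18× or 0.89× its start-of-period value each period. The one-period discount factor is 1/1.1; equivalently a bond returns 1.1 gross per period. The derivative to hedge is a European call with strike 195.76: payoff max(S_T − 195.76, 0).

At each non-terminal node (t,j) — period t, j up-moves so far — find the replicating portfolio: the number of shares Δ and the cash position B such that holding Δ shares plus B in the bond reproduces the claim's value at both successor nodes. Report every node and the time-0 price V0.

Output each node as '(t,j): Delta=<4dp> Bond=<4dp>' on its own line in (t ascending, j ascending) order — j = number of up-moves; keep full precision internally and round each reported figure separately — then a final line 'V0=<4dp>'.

(0,0): Delta=0.8300 Bond=-125.6766
(1,0): Delta=0.2383 Bond=-33.9807
(1,1): Delta=1.0000 Bond=-177.9636
V0=38.6629

Risk-neutral probability p* = (R−d)/(u−d) = (1.1−0.89)/(1.18−0.89) = 0.7241.
At expiry t=2: V(2,0)=0.0000, V(2,1)=12.1796, V(2,2)=79.9352
(1,0): S=176.2200. Δ = (V_up−V_dn)/(S_up−S_dn) = (12.1796−0.0000)/(207.9396−156.8358) = 0.2383. V = [p*·12.1796 + (1−p*)·0.0000]/1.1 = 8.0179. B = V − Δ·S = -33.9807.
(1,1): S=233.6400. Δ = (V_up−V_dn)/(S_up−S_dn) = (79.9352−12.1796)/(275.6952−207.9396) = 1.0000. V = [p*·79.9352 + (1−p*)·12.1796]/1.1 = 55.6764. B = V − Δ·S = -177.9636.
(0,0): S=198.0000. Δ = (V_up−V_dn)/(S_up−S_dn) = (55.6764−8.0179)/(233.6400−176.2200) = 0.8300. V = [p*·55.6764 + (1−p*)·8.0179]/1.1 = 38.6629. B = V − Δ·S = -125.6766.
The time-0 hedge costs 38.6629, which is the no-arbitrage price.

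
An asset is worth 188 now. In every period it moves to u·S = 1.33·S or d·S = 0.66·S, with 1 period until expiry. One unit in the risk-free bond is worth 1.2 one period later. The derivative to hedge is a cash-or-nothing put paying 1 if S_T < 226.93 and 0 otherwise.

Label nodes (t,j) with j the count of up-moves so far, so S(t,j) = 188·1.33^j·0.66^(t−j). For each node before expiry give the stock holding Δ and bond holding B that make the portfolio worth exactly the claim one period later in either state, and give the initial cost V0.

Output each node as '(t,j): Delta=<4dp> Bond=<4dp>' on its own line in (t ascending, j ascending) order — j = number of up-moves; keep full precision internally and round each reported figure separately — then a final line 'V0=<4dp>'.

The replicating-portfolio and risk-neutral prices coincide; use p* = (1.2−0.66)/(1.33−0.66) = 0.8060 for the latter.
At expiry t=1: V(1,0)=1.0000, V(1,1)=0.0000
  t=0,j=0: stock 188.0000 → up 250.0400 (V=0.0000), down 124.0800 (V=1.0000). Price 0.1617; hedge Δ=-0.0079, bond B=1.6542.
Check: Δ(0,0)·S0 + B(0,0) = 0.1617 = V0.

(0,0): Delta=-0.0079 Bond=1.6542
V0=0.1617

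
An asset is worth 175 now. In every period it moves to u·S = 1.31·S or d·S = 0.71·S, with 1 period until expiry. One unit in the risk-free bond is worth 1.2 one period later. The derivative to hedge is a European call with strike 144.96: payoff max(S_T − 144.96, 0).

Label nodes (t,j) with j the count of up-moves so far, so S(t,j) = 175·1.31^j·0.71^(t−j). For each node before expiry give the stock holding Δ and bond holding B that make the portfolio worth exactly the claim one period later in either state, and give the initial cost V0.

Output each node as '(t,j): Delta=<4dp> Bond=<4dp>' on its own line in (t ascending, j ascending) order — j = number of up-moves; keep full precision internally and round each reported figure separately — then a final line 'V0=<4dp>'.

Under the risk-neutral measure, an up-move has probability p* = (R−d)/(u−d) = 0.8167 and values discount at R = 1.2.
Terminal values V(1,·): V(1,0)=0.0000, V(1,1)=84.2900
  t=0,j=0: stock 175.0000 → up 229.2500 (V=84.2900), down 124.2500 (V=0.0000). Price 57.3640; hedge Δ=0.8028, bond B=-83.1193.
Self-financing check: at every node Δ·S+B equals the discounted successor values.

(0,0): Delta=0.8028 Bond=-83.1193
V0=57.3640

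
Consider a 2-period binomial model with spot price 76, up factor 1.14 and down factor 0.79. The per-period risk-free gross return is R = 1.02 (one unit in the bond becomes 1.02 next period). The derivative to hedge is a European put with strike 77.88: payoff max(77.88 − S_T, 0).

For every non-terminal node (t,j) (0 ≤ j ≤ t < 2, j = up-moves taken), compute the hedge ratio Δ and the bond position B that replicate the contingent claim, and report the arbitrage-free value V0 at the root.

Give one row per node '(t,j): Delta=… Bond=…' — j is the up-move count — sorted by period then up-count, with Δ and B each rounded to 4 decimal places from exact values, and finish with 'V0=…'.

(0,0): Delta=-0.4940 Bond=45.0742
(1,0): Delta=-1.0000 Bond=76.3529
(1,1): Delta=-0.3111 Bond=30.1267
V0=7.5264

Under the risk-neutral measure, an up-move has probability p* = (R−d)/(u−d) = 0.6571 and values discount at R = 1.02.
At expiry t=2: V(2,0)=30.4484, V(2,1)=9.4344, V(2,2)=0.0000
(1,0): S=60.0400. Δ = (V_up−V_dn)/(S_up−S_dn) = (9.4344−30.4484)/(68.4456−47.4316) = -1.0000. V = [p*·9.4344 + (1−p*)·30.4484]/1.02 = 16.3129. B = V − Δ·S = 76.3529.
(1,1): S=86.6400. Δ = (V_up−V_dn)/(S_up−S_dn) = (0.0000−9.4344)/(98.7696−68.4456) = -0.3111. V = [p*·0.0000 + (1−p*)·9.4344]/1.02 = 3.1712. B = V − Δ·S = 30.1267.
(0,0): S=76.0000. Δ = (V_up−V_dn)/(S_up−S_dn) = (3.1712−16.3129)/(86.6400−60.0400) = -0.4940. V = [p*·3.1712 + (1−p*)·16.3129]/1.02 = 7.5264. B = V − Δ·S = 45.0742.
Each (Δ,B) replicates both successor values, so the strategy is self-financing and V0 is arbitrage-free.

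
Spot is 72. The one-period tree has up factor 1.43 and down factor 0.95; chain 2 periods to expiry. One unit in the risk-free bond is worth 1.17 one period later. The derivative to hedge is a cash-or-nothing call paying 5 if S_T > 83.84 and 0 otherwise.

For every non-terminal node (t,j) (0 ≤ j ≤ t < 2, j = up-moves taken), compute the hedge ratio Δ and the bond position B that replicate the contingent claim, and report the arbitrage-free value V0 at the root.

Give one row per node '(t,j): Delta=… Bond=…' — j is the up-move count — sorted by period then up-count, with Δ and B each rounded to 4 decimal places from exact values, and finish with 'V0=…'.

(0,0): Delta=0.0670 Bond=-2.2416
(1,0): Delta=0.1523 Bond=-8.4580
(1,1): Delta=0.0000 Bond=4.2735
V0=2.5809

Since d<R<u, set p* = (R−d)/(u−d) = 0.4583; price each node as the discounted p*-expectation of its children.
Terminal values V(2,·): V(2,0)=0.0000, V(2,1)=5.0000, V(2,2)=5.0000
Node (1,0) S=68.4000: V=(p*·5.0000+(1−p*)·0.0000)/1.17=1.9587; Δ=(5.0000−0.0000)/(97.8120−64.9800)=0.1523; B=V−Δ·S=-8.4580
Node (1,1) S=102.9600: V=(p*·5.0000+(1−p*)·5.0000)/1.17=4.2735; Δ=(5.0000−5.0000)/(147.2328−97.8120)=0.0000; B=V−Δ·S=4.2735
Node (0,0) S=72.0000: V=(p*·4.2735+(1−p*)·1.9587)/1.17=2.5809; Δ=(4.2735−1.9587)/(102.9600−68.4000)=0.0670; B=V−Δ·S=-2.2416
Check: Δ(0,0)·S0 + B(0,0) = 2.5809 = V0.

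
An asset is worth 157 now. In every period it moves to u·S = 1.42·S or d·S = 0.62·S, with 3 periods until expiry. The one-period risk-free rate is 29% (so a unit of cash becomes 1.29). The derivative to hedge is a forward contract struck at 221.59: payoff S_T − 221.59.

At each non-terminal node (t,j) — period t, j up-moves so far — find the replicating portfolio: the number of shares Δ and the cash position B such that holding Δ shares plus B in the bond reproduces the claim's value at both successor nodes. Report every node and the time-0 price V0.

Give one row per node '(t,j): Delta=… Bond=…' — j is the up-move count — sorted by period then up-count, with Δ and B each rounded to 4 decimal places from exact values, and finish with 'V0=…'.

Risk-neutral probability p* = (R−d)/(u−d) = (1.29−0.62)/(1.42−0.62) = 0.8375.
Terminal payoffs: V(3,0)=-184.1725, V(3,1)=-135.8919, V(3,2)=-25.3136, V(3,3)=227.9462
Node (2,0) S=60.3508: V=(p*·-135.8919+(1−p*)·-184.1725)/1.29=-111.4244; Δ=(-135.8919−-184.1725)/(85.6981−37.4175)=1.0000; B=V−Δ·S=-171.7752
Node (2,1) S=138.2228: V=(p*·-25.3136+(1−p*)·-135.8919)/1.29=-33.5524; Δ=(-25.3136−-135.8919)/(196.2764−85.6981)=1.0000; B=V−Δ·S=-171.7752
Node (2,2) S=316.5748: V=(p*·227.9462+(1−p*)·-25.3136)/1.29=144.7996; Δ=(227.9462−-25.3136)/(449.5362−196.2764)=1.0000; B=V−Δ·S=-171.7752
Node (1,0) S=97.3400: V=(p*·-33.5524+(1−p*)·-111.4244)/1.29=-35.8191; Δ=(-33.5524−-111.4244)/(138.2228−60.3508)=1.0000; B=V−Δ·S=-133.1591
Node (1,1) S=222.9400: V=(p*·144.7996+(1−p*)·-33.5524)/1.29=89.7809; Δ=(144.7996−-33.5524)/(316.5748−138.2228)=1.0000; B=V−Δ·S=-133.1591
Node (0,0) S=157.0000: V=(p*·89.7809+(1−p*)·-35.8191)/1.29=53.7759; Δ=(89.7809−-35.8191)/(222.9400−97.3400)=1.0000; B=V−Δ·S=-103.2241
Root portfolio cost Δ·157+B reproduces V0=53.7759.

(0,0): Delta=1.0000 Bond=-103.2241
(1,0): Delta=1.0000 Bond=-133.1591
(1,1): Delta=1.0000 Bond=-133.1591
(2,0): Delta=1.0000 Bond=-171.7752
(2,1): Delta=1.0000 Bond=-171.7752
(2,2): Delta=1.0000 Bond=-171.7752
V0=53.7759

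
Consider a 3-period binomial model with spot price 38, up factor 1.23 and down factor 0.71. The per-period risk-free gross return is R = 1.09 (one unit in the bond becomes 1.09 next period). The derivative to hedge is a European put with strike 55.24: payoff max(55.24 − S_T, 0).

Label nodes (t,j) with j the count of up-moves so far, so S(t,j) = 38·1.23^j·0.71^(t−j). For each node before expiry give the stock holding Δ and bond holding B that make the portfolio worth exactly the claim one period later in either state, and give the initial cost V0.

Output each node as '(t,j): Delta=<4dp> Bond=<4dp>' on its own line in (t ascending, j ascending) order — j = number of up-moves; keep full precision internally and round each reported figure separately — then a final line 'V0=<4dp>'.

(0,0): Delta=-0.6480 Bond=33.9436
(1,0): Delta=-1.0000 Bond=46.4944
(1,1): Delta=-0.5732 Bond=33.5000
(2,0): Delta=-1.0000 Bond=50.6789
(2,1): Delta=-1.0000 Bond=50.6789
(2,2): Delta=-0.4824 Bond=31.2968
V0=9.3181

Risk-neutral probability p* = (R−d)/(u−d) = (1.09−0.71)/(1.23−0.71) = 0.7308.
At expiry t=3: V(3,0)=41.6394, V(3,1)=31.6784, V(3,2)=14.4220, V(3,3)=0.0000
Node (2,0) S=19.1558: V=(p*·31.6784+(1−p*)·41.6394)/1.09=31.5231; Δ=(31.6784−41.6394)/(23.5616−13.6006)=-1.0000; B=V−Δ·S=50.6789
Node (2,1) S=33.1854: V=(p*·14.4220+(1−p*)·31.6784)/1.09=17.4935; Δ=(14.4220−31.6784)/(40.8180−23.5616)=-1.0000; B=V−Δ·S=50.6789
Node (2,2) S=57.4902: V=(p*·0.0000+(1−p*)·14.4220)/1.09=3.5622; Δ=(0.0000−14.4220)/(70.7129−40.8180)=-0.4824; B=V−Δ·S=31.2968
Node (1,0) S=26.9800: V=(p*·17.4935+(1−p*)·31.5231)/1.09=19.5144; Δ=(17.4935−31.5231)/(33.1854−19.1558)=-1.0000; B=V−Δ·S=46.4944
Node (1,1) S=46.7400: V=(p*·3.5622+(1−p*)·17.4935)/1.09=6.7091; Δ=(3.5622−17.4935)/(57.4902−33.1854)=-0.5732; B=V−Δ·S=33.5000
Node (0,0) S=38.0000: V=(p*·6.7091+(1−p*)·19.5144)/1.09=9.3181; Δ=(6.7091−19.5144)/(46.7400−26.9800)=-0.6480; B=V−Δ·S=33.9436
Check: Δ(0,0)·S0 + B(0,0) = 9.3181 = V0.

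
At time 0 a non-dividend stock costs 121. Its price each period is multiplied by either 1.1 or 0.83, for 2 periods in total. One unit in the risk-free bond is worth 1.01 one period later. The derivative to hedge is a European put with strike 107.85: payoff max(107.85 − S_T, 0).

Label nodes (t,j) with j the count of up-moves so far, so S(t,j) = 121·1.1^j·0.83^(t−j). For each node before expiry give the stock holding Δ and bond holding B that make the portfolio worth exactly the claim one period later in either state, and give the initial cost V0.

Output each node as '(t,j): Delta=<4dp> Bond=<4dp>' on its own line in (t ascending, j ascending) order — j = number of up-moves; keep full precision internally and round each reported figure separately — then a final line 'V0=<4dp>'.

Risk-neutral probability p* = (R−d)/(u−d) = (1.01−0.83)/(1.1−0.83) = 0.6667.
Terminal payoffs: V(2,0)=24.4931, V(2,1)=0.0000, V(2,2)=0.0000
  t=1,j=0: stock 100.4300 → up 110.4730 (V=0.0000), down 83.3569 (V=24.4931). Price 8.0835; hedge Δ=-0.9033, bond B=98.7987.
  t=1,j=1: stock 133.1000 → up 146.4100 (V=0.0000), down 110.4730 (V=0.0000). Price 0.0000; hedge Δ=0.0000, bond B=0.0000.
  t=0,j=0: stock 121.0000 → up 133.1000 (V=0.0000), down 100.4300 (V=8.0835). Price 2.6678; hedge Δ=-0.2474, bond B=32.6068.
Self-financing check: at every node Δ·S+B equals the discounted successor values.

(0,0): Delta=-0.2474 Bond=32.6068
(1,0): Delta=-0.9033 Bond=98.7987
(1,1): Delta=0.0000 Bond=0.0000
V0=2.6678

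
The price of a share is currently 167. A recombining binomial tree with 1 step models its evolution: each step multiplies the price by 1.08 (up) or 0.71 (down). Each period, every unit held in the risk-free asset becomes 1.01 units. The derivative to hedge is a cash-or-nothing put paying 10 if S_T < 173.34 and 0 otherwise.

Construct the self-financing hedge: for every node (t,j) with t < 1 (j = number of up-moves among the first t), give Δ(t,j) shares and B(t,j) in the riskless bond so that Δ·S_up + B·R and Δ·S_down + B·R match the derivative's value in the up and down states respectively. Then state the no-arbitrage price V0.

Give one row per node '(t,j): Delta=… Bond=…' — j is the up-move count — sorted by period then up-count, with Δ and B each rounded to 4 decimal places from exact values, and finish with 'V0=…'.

Under the risk-neutral measure, an up-move has probability p* = (R−d)/(u−d) = 0.8108 and values discount at R = 1.01.
Terminal payoffs: V(1,0)=10.0000, V(1,1)=0.0000
Node (0,0) S=167.0000: V=(p*·0.0000+(1−p*)·10.0000)/1.01=1.8732; Δ=(0.0000−10.0000)/(180.3600−118.5700)=-0.1618; B=V−Δ·S=28.9002
The time-0 hedge costs 1.8732, which is the no-arbitrage price.

(0,0): Delta=-0.1618 Bond=28.9002
V0=1.8732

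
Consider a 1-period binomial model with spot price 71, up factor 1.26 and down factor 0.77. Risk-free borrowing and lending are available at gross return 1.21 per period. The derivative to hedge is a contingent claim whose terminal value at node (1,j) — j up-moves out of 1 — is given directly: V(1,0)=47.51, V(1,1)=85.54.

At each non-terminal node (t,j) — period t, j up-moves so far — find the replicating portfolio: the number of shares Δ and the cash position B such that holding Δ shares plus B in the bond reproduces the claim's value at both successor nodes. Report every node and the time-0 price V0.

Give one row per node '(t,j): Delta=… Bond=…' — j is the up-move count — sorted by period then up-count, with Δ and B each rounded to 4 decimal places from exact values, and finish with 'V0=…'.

Since d<R<u, set p* = (R−d)/(u−d) = 0.8980; price each node as the discounted p*-expectation of its children.
Terminal payoffs: V(1,0)=47.5100, V(1,1)=85.5400
  t=0,j=0: stock 71.0000 → up 89.4600 (V=85.5400), down 54.6700 (V=47.5100). Price 67.4871; hedge Δ=1.0931, bond B=-10.1251.
Self-financing check: at every node Δ·S+B equals the discounted successor values.

(0,0): Delta=1.0931 Bond=-10.1251
V0=67.4871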